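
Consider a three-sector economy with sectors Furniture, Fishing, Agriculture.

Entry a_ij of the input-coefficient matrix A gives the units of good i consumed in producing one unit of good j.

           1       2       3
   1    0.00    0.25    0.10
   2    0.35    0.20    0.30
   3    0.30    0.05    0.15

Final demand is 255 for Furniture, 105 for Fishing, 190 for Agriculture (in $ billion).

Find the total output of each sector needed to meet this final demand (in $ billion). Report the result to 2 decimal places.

I − A =
  [   1.00    -0.25    -0.10]
  [  -0.35     0.80    -0.30]
  [  -0.30    -0.05     0.85]
Cofactors of I−A, C_ij = (−1)^(i+j)·(minor ij) (rows/columns in the sector order above):
  C_11 = (0.80)(0.85) − (-0.30)(-0.05) = 0.6650
  C_12 = −[(-0.35)(0.85) − (-0.30)(-0.30)] = 0.3875
  C_13 = (-0.35)(-0.05) − (0.80)(-0.30) = 0.2575
  C_21 = −[(-0.25)(0.85) − (-0.10)(-0.05)] = 0.2175
  C_22 = (1.00)(0.85) − (-0.10)(-0.30) = 0.8200
  C_23 = −[(1.00)(-0.05) − (-0.25)(-0.30)] = 0.1250
  C_31 = (-0.25)(-0.30) − (-0.10)(0.80) = 0.1550
  C_32 = −[(1.00)(-0.30) − (-0.10)(-0.35)] = 0.3350
  C_33 = (1.00)(0.80) − (-0.25)(-0.35) = 0.7125
det(I−A) = Σ_j (I−A)_1j·C_1j = (1.00)(0.6650) + (-0.25)(0.3875) + (-0.10)(0.2575) = 0.542375
adj(I−A) = Cᵀ =
  [ 0.6650   0.2175   0.1550]
  [ 0.3875   0.8200   0.3350]
  [ 0.2575   0.1250   0.7125]
(I − A)⁻¹ = adj(I−A) / det(I−A) ≈
  [   1.2261     0.4010     0.2858]
  [   0.7145     1.5119     0.6177]
  [   0.4748     0.2305     1.3137]
x = (I − A)⁻¹ d = adj(I−A)·d / det(I−A), with det(I−A) = 0.542375:
  x_1 = (0.6650·255 + 0.2175·105 + 0.1550·190) / 0.542375 = 221.8625 / 0.542375 ≈ 409.06
  x_2 = (0.3875·255 + 0.8200·105 + 0.3350·190) / 0.542375 = 248.5625 / 0.542375 ≈ 458.29
  x_3 = (0.2575·255 + 0.1250·105 + 0.7125·190) / 0.542375 = 214.1625 / 0.542375 ≈ 394.86

x_1 = 409.06, x_2 = 458.29, x_3 = 394.86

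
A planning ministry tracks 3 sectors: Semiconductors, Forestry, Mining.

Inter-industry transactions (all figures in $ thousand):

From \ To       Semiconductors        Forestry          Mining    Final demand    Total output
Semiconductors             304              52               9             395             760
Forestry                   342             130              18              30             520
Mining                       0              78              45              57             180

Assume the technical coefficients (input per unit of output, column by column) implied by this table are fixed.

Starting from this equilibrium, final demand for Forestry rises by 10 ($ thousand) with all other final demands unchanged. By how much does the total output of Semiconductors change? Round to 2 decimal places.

Technical coefficients a_ij = z_ij / X_j:
  a_SS = 304/760 = 0.40, a_FS = 342/760 = 0.45, a_MS = 0/760 = 0.00
  a_SF = 52/520 = 0.10, a_FF = 130/520 = 0.25, a_MF = 78/520 = 0.15
  a_SM = 9/180 = 0.05, a_FM = 18/180 = 0.10, a_MM = 45/180 = 0.25
I − A =
  [   0.60    -0.10    -0.05]
  [  -0.45     0.75    -0.10]
  [   0.00    -0.15     0.75]
Cofactors of I−A, C_ij = (−1)^(i+j)·(minor ij) (rows/columns in the sector order above):
  C_11 = (0.75)(0.75) − (-0.10)(-0.15) = 0.5475
  C_12 = −[(-0.45)(0.75) − (-0.10)(0.00)] = 0.3375
  C_13 = (-0.45)(-0.15) − (0.75)(0.00) = 0.0675
  C_21 = −[(-0.10)(0.75) − (-0.05)(-0.15)] = 0.0825
  C_22 = (0.60)(0.75) − (-0.05)(0.00) = 0.4500
  C_23 = −[(0.60)(-0.15) − (-0.10)(0.00)] = 0.0900
  C_31 = (-0.10)(-0.10) − (-0.05)(0.75) = 0.0475
  C_32 = −[(0.60)(-0.10) − (-0.05)(-0.45)] = 0.0825
  C_33 = (0.60)(0.75) − (-0.10)(-0.45) = 0.4050
det(I−A) = Σ_j (I−A)_1j·C_1j = (0.60)(0.5475) + (-0.10)(0.3375) + (-0.05)(0.0675) = 0.291375
adj(I−A) = Cᵀ =
  [ 0.5475   0.0825   0.0475]
  [ 0.3375   0.4500   0.0825]
  [ 0.0675   0.0900   0.4050]
(I − A)⁻¹ = adj(I−A) / det(I−A) ≈
  [   1.8790     0.2831     0.1630]
  [   1.1583     1.5444     0.2831]
  [   0.2317     0.3089     1.3900]
Δx = (I − A)⁻¹ Δd with Δd having +10 in the Forestry component and 0 elsewhere.
So Δx_S = L_SF · (+10), where L_SF = adj(I−A)_SF / det(I−A) = 0.0825 / 0.291375.
Δx_S = 0.0825 × (+10) / 0.291375 = 0.825 / 0.291375 ≈ 2.83.

Δx_S = 2.83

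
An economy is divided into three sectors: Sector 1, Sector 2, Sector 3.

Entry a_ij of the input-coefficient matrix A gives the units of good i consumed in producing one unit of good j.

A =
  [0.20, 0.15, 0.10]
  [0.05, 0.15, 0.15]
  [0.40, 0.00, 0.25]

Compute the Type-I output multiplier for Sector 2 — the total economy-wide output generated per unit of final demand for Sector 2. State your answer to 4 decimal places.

m_2 = 1.5876

I − A =
  [   0.80    -0.15    -0.10]
  [  -0.05     0.85    -0.15]
  [  -0.40     0.00     0.75]
Cofactors of I−A, C_ij = (−1)^(i+j)·(minor ij) (rows/columns in the sector order above):
  C_11 = (0.85)(0.75) − (-0.15)(0.00) = 0.6375
  C_12 = −[(-0.05)(0.75) − (-0.15)(-0.40)] = 0.0975
  C_13 = (-0.05)(0.00) − (0.85)(-0.40) = 0.3400
  C_21 = −[(-0.15)(0.75) − (-0.10)(0.00)] = 0.1125
  C_22 = (0.80)(0.75) − (-0.10)(-0.40) = 0.5600
  C_23 = −[(0.80)(0.00) − (-0.15)(-0.40)] = 0.0600
  C_31 = (-0.15)(-0.15) − (-0.10)(0.85) = 0.1075
  C_32 = −[(0.80)(-0.15) − (-0.10)(-0.05)] = 0.1250
  C_33 = (0.80)(0.85) − (-0.15)(-0.05) = 0.6725
det(I−A) = Σ_j (I−A)_1j·C_1j = (0.80)(0.6375) + (-0.15)(0.0975) + (-0.10)(0.3400) = 0.461375
adj(I−A) = Cᵀ =
  [ 0.6375   0.1125   0.1075]
  [ 0.0975   0.5600   0.1250]
  [ 0.3400   0.0600   0.6725]
(I − A)⁻¹ = adj(I−A) / det(I−A) ≈
  [   1.38174     0.24384     0.23300]
  [   0.21132     1.21376     0.27093]
  [   0.73693     0.13005     1.45760]
The output multiplier for sector j is the column-j sum of the Leontief inverse (I − A)⁻¹ = adj(I−A) / det(I−A).
Column 2 of adj(I−A): (0.1125, 0.5600, 0.0600); det(I−A) = 0.461375.
m_2 = (0.1125 + 0.5600 + 0.0600) / 0.461375 = 0.7325 / 0.461375 ≈ 1.5876.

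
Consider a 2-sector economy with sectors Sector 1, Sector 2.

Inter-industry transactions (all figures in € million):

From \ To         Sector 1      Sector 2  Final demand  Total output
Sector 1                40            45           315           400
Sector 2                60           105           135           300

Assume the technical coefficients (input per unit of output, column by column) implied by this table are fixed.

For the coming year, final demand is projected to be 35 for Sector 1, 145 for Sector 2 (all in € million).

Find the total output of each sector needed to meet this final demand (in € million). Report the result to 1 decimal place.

x_1 = 79.1, x_2 = 241.3

Technical coefficients a_ij = z_ij / X_j:
  a_11 = 40/400 = 0.10, a_21 = 60/400 = 0.15
  a_12 = 45/300 = 0.15, a_22 = 105/300 = 0.35
I − A =
  [   0.90    -0.15]
  [  -0.15     0.65]
det(I−A) = (0.90)(0.65) − (-0.15)(-0.15) = 0.5625
adj(I−A) = [[0.65, 0.15], [0.15, 0.90]]
(I − A)⁻¹ = adj(I−A) / det(I−A) ≈
  [   1.1556     0.2667]
  [   0.2667     1.6000]
x = (I − A)⁻¹ d = adj(I−A)·d / det(I−A), with det(I−A) = 0.5625:
  x_1 = (0.65·35 + 0.15·145) / 0.5625 = 44.50 / 0.5625 ≈ 79.1
  x_2 = (0.15·35 + 0.90·145) / 0.5625 = 135.75 / 0.5625 ≈ 241.3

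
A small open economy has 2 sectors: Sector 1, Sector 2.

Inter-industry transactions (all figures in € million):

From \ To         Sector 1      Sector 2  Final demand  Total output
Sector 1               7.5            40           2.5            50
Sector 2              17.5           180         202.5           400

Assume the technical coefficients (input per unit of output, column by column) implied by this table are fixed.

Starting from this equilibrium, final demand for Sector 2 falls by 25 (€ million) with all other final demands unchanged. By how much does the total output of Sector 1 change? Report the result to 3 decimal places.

Technical coefficients a_ij = z_ij / X_j:
  a_11 = 7.5/50 = 0.15, a_21 = 17.5/50 = 0.35
  a_12 = 40/400 = 0.10, a_22 = 180/400 = 0.45
I − A =
  [   0.85    -0.10]
  [  -0.35     0.55]
det(I−A) = (0.85)(0.55) − (-0.10)(-0.35) = 0.4325
adj(I−A) = [[0.55, 0.10], [0.35, 0.85]]
(I − A)⁻¹ = adj(I−A) / det(I−A) ≈
  [   1.2717     0.2312]
  [   0.8092     1.9653]
Δx = (I − A)⁻¹ Δd with Δd having -25 in the Sector 2 component and 0 elsewhere.
So Δx_1 = L_12 · (-25), where L_12 = adj(I−A)_12 / det(I−A) = 0.10 / 0.4325.
Δx_1 = 0.10 × (-25) / 0.4325 = -2.50 / 0.4325 ≈ -5.780.

Δx_1 = -5.780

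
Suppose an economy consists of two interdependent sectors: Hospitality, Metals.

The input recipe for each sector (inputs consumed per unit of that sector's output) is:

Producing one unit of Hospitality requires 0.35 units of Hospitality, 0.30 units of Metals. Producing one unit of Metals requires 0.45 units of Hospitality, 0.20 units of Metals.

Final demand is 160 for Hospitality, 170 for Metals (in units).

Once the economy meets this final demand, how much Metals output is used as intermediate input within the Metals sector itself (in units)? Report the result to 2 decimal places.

I − A =
  [   0.65    -0.45]
  [  -0.30     0.80]
det(I−A) = (0.65)(0.80) − (-0.45)(-0.30) = 0.3850
adj(I−A) = [[0.80, 0.45], [0.30, 0.65]]
(I − A)⁻¹ = adj(I−A) / det(I−A) ≈
  [   2.0779     1.1688]
  [   0.7792     1.6883]
First solve x = (I − A)⁻¹ d = adj(I−A)·d / det(I−A); in particular x_2 = (0.30·160 + 0.65·170) / 0.3850 = 158.50 / 0.3850 ≈ 411.6883.
Intermediate flow from 2 to 2: z_22 = a_22 · x_2 = 0.20 × 158.50 / 0.3850 = 31.70 / 0.3850 ≈ 82.34.

z_22 = 82.34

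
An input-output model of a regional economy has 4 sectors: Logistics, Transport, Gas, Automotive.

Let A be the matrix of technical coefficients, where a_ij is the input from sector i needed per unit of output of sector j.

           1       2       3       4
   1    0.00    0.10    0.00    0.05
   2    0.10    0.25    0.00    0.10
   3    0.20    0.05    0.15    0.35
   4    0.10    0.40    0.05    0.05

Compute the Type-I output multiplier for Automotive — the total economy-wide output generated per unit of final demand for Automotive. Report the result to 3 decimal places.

I − A =
  [   1.00    -0.10     0.00    -0.05]
  [  -0.10     0.75     0.00    -0.10]
  [  -0.20    -0.05     0.85    -0.35]
  [  -0.10    -0.40    -0.05     0.95]
Compute the cofactors C_ij = (−1)^(i+j)·(3×3 minor ij) of I−A; the adjugate is their transpose:
adj(I−A) = Cᵀ =
  [ 0.558250   0.096125   0.002375   0.040375]
  [ 0.088500   0.785250   0.005250   0.089250]
  [ 0.180000   0.213750   0.656250   0.273750]
  [ 0.105500   0.352000   0.037000   0.629000]
det(I−A) = Σ_j (I−A)_1j·C_1j = (1.00)(0.558250) + (-0.10)(0.088500) + (0.00)(0.180000) + (-0.05)(0.105500) = 0.544125
(I − A)⁻¹ = adj(I−A) / det(I−A) ≈
  [   1.0260     0.1767     0.0044     0.0742]
  [   0.1626     1.4431     0.0096     0.1640]
  [   0.3308     0.3928     1.2061     0.5031]
  [   0.1939     0.6469     0.0680     1.1560]
The output multiplier for sector j is the column-j sum of the Leontief inverse (I − A)⁻¹ = adj(I−A) / det(I−A).
Column 4 of adj(I−A): (0.040375, 0.089250, 0.273750, 0.629000); det(I−A) = 0.544125.
m_4 = (0.040375 + 0.089250 + 0.273750 + 0.629000) / 0.544125 = 1.032375 / 0.544125 ≈ 1.897.

m_4 = 1.897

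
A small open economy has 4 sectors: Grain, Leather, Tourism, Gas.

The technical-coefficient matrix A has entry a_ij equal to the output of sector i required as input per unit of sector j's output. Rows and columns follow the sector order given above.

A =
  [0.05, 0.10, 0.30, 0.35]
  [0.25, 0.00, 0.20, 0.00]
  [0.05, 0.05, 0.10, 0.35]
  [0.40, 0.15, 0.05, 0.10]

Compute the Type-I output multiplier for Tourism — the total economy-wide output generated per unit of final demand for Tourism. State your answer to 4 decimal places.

I − A =
  [   0.95    -0.10    -0.30    -0.35]
  [  -0.25     1.00    -0.20     0.00]
  [  -0.05    -0.05     0.90    -0.35]
  [  -0.40    -0.15    -0.05     0.90]
Compute the cofactors C_ij = (−1)^(i+j)·(3×3 minor ij) of I−A; the adjugate is their transpose:
adj(I−A) = Cᵀ =
  [ 0.773000   0.156625   0.316000   0.423500]
  [ 0.235125   0.570500   0.214875   0.175000]
  [ 0.209375   0.106750   0.679375   0.345625]
  [ 0.394375   0.170625   0.214000   0.803250]
det(I−A) = Σ_j (I−A)_1j·C_1j = (0.95)(0.773000) + (-0.10)(0.235125) + (-0.30)(0.209375) + (-0.35)(0.394375) = 0.50999375
(I − A)⁻¹ = adj(I−A) / det(I−A) ≈
  [   1.51570     0.30711     0.61962     0.83040]
  [   0.46104     1.11864     0.42133     0.34314]
  [   0.41054     0.20932     1.33212     0.67770]
  [   0.77329     0.33456     0.41961     1.57502]
The output multiplier for sector j is the column-j sum of the Leontief inverse (I − A)⁻¹ = adj(I−A) / det(I−A).
Column 3 of adj(I−A): (0.316000, 0.214875, 0.679375, 0.214000); det(I−A) = 0.50999375.
m_3 = (0.316000 + 0.214875 + 0.679375 + 0.214000) / 0.50999375 = 1.42425 / 0.50999375 ≈ 2.7927.

m_3 = 2.7927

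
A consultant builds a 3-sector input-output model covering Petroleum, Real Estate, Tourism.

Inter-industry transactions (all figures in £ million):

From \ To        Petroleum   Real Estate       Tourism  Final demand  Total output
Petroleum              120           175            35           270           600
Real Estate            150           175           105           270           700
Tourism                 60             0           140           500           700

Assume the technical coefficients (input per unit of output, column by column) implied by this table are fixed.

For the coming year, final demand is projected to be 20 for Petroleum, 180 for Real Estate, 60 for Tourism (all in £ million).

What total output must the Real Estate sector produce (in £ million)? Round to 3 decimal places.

x_2 = 299.527

Technical coefficients a_ij = z_ij / X_j:
  a_11 = 120/600 = 0.20, a_21 = 150/600 = 0.25, a_31 = 60/600 = 0.10
  a_12 = 175/700 = 0.25, a_22 = 175/700 = 0.25, a_32 = 0/700 = 0.00
  a_13 = 35/700 = 0.05, a_23 = 105/700 = 0.15, a_33 = 140/700 = 0.20
I − A =
  [   0.80    -0.25    -0.05]
  [  -0.25     0.75    -0.15]
  [  -0.10     0.00     0.80]
Cofactors of I−A, C_ij = (−1)^(i+j)·(minor ij) (rows/columns in the sector order above):
  C_11 = (0.75)(0.80) − (-0.15)(0.00) = 0.6000
  C_12 = −[(-0.25)(0.80) − (-0.15)(-0.10)] = 0.2150
  C_13 = (-0.25)(0.00) − (0.75)(-0.10) = 0.0750
  C_21 = −[(-0.25)(0.80) − (-0.05)(0.00)] = 0.2000
  C_22 = (0.80)(0.80) − (-0.05)(-0.10) = 0.6350
  C_23 = −[(0.80)(0.00) − (-0.25)(-0.10)] = 0.0250
  C_31 = (-0.25)(-0.15) − (-0.05)(0.75) = 0.0750
  C_32 = −[(0.80)(-0.15) − (-0.05)(-0.25)] = 0.1325
  C_33 = (0.80)(0.75) − (-0.25)(-0.25) = 0.5375
det(I−A) = Σ_j (I−A)_1j·C_1j = (0.80)(0.6000) + (-0.25)(0.2150) + (-0.05)(0.0750) = 0.4225
adj(I−A) = Cᵀ =
  [ 0.6000   0.2000   0.0750]
  [ 0.2150   0.6350   0.1325]
  [ 0.0750   0.0250   0.5375]
(I − A)⁻¹ = adj(I−A) / det(I−A) ≈
  [   1.4201     0.4734     0.1775]
  [   0.5089     1.5030     0.3136]
  [   0.1775     0.0592     1.2722]
x = (I − A)⁻¹ d = adj(I−A)·d / det(I−A), with det(I−A) = 0.4225:
  x_1 = (0.6000·20 + 0.2000·180 + 0.0750·60) / 0.4225 = 52.50 / 0.4225 ≈ 124.260
  x_2 = (0.2150·20 + 0.6350·180 + 0.1325·60) / 0.4225 = 126.55 / 0.4225 ≈ 299.527
  x_3 = (0.0750·20 + 0.0250·180 + 0.5375·60) / 0.4225 = 38.25 / 0.4225 ≈ 90.533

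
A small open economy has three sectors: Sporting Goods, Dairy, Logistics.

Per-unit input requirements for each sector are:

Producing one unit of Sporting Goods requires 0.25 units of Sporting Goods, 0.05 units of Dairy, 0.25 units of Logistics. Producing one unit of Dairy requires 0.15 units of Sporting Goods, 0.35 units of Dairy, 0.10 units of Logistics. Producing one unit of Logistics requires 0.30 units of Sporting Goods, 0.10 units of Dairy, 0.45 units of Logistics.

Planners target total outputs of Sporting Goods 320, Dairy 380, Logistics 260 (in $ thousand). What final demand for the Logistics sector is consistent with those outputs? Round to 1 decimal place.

d_3 = 25.0

I − A =
  [   0.75    -0.15    -0.30]
  [  -0.05     0.65    -0.10]
  [  -0.25    -0.10     0.55]
d = (I − A) x:
  d_1 = (+0.75)·320 + (-0.15)·380 + (-0.30)·260 = 105.0
  d_2 = (-0.05)·320 + (+0.65)·380 + (-0.10)·260 = 205.0
  d_3 = (-0.25)·320 + (-0.10)·380 + (+0.55)·260 = 25.0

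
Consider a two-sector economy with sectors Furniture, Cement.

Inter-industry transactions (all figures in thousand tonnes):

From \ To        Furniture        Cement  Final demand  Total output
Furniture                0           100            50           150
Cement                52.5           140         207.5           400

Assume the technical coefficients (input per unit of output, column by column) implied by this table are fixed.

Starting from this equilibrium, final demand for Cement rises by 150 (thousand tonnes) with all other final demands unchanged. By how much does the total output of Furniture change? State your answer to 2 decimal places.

Δx_1 = 66.67

Technical coefficients a_ij = z_ij / X_j:
  a_11 = 0/150 = 0.00, a_21 = 52.5/150 = 0.35
  a_12 = 100/400 = 0.25, a_22 = 140/400 = 0.35
I − A =
  [   1.00    -0.25]
  [  -0.35     0.65]
det(I−A) = (1.00)(0.65) − (-0.25)(-0.35) = 0.5625
adj(I−A) = [[0.65, 0.25], [0.35, 1.00]]
(I − A)⁻¹ = adj(I−A) / det(I−A) ≈
  [   1.1556     0.4444]
  [   0.6222     1.7778]
Δx = (I − A)⁻¹ Δd with Δd having +150 in the Cement component and 0 elsewhere.
So Δx_1 = L_12 · (+150), where L_12 = adj(I−A)_12 / det(I−A) = 0.25 / 0.5625.
Δx_1 = 0.25 × (+150) / 0.5625 = 37.50 / 0.5625 ≈ 66.67.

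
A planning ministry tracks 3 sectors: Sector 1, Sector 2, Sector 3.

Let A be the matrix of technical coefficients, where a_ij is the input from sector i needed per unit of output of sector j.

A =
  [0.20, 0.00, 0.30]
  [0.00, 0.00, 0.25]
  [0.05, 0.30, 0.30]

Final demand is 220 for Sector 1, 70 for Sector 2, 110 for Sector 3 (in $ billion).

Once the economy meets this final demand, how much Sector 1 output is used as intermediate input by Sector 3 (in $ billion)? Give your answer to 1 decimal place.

I − A =
  [   0.80     0.00    -0.30]
  [   0.00     1.00    -0.25]
  [  -0.05    -0.30     0.70]
Cofactors of I−A, C_ij = (−1)^(i+j)·(minor ij) (rows/columns in the sector order above):
  C_11 = (1.00)(0.70) − (-0.25)(-0.30) = 0.6250
  C_12 = −[(0.00)(0.70) − (-0.25)(-0.05)] = 0.0125
  C_13 = (0.00)(-0.30) − (1.00)(-0.05) = 0.0500
  C_21 = −[(0.00)(0.70) − (-0.30)(-0.30)] = 0.0900
  C_22 = (0.80)(0.70) − (-0.30)(-0.05) = 0.5450
  C_23 = −[(0.80)(-0.30) − (0.00)(-0.05)] = 0.2400
  C_31 = (0.00)(-0.25) − (-0.30)(1.00) = 0.3000
  C_32 = −[(0.80)(-0.25) − (-0.30)(0.00)] = 0.2000
  C_33 = (0.80)(1.00) − (0.00)(0.00) = 0.8000
det(I−A) = Σ_j (I−A)_1j·C_1j = (0.80)(0.6250) + (0.00)(0.0125) + (-0.30)(0.0500) = 0.4850
adj(I−A) = Cᵀ =
  [ 0.6250   0.0900   0.3000]
  [ 0.0125   0.5450   0.2000]
  [ 0.0500   0.2400   0.8000]
(I − A)⁻¹ = adj(I−A) / det(I−A) ≈
  [   1.2887     0.1856     0.6186]
  [   0.0258     1.1237     0.4124]
  [   0.1031     0.4948     1.6495]
First solve x = (I − A)⁻¹ d = adj(I−A)·d / det(I−A); in particular x_3 = (0.0500·220 + 0.2400·70 + 0.8000·110) / 0.4850 = 115.80 / 0.4850 ≈ 238.763.
Intermediate flow from 1 to 3: z_13 = a_13 · x_3 = 0.30 × 115.80 / 0.4850 = 34.74 / 0.4850 ≈ 71.6.

z_13 = 71.6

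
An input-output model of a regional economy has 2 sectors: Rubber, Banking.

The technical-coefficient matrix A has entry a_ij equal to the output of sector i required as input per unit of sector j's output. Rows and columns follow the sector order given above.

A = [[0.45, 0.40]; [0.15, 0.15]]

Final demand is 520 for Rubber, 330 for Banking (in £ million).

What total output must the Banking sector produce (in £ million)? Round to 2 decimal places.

x_2 = 636.81

I − A =
  [   0.55    -0.40]
  [  -0.15     0.85]
det(I−A) = (0.55)(0.85) − (-0.40)(-0.15) = 0.4075
adj(I−A) = [[0.85, 0.40], [0.15, 0.55]]
(I − A)⁻¹ = adj(I−A) / det(I−A) ≈
  [   2.0859     0.9816]
  [   0.3681     1.3497]
x = (I − A)⁻¹ d = adj(I−A)·d / det(I−A), with det(I−A) = 0.4075:
  x_1 = (0.85·520 + 0.40·330) / 0.4075 = 574.00 / 0.4075 ≈ 1408.59
  x_2 = (0.15·520 + 0.55·330) / 0.4075 = 259.50 / 0.4075 ≈ 636.81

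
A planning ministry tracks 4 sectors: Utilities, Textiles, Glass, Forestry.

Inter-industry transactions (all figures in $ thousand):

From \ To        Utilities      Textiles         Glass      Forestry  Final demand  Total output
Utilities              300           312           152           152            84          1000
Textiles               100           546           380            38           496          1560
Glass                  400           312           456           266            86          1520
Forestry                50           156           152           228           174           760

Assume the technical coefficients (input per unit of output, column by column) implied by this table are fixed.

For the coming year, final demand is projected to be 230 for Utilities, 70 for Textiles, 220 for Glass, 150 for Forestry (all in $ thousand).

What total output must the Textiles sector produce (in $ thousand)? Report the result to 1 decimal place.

Technical coefficients a_ij = z_ij / X_j:
  a_UU = 300/1000 = 0.30, a_TU = 100/1000 = 0.10, a_GU = 400/1000 = 0.40, a_FU = 50/1000 = 0.05
  a_UT = 312/1560 = 0.20, a_TT = 546/1560 = 0.35, a_GT = 312/1560 = 0.20, a_FT = 156/1560 = 0.10
  a_UG = 152/1520 = 0.10, a_TG = 380/1520 = 0.25, a_GG = 456/1520 = 0.30, a_FG = 152/1520 = 0.10
  a_UF = 152/760 = 0.20, a_TF = 38/760 = 0.05, a_GF = 266/760 = 0.35, a_FF = 228/760 = 0.30
I − A =
  [   0.70    -0.20    -0.10    -0.20]
  [  -0.10     0.65    -0.25    -0.05]
  [  -0.40    -0.20     0.70    -0.35]
  [  -0.05    -0.10    -0.10     0.70]
Compute the cofactors C_ij = (−1)^(i+j)·(3×3 minor ij) of I−A; the adjugate is their transpose:
adj(I−A) = Cᵀ =
  [ 0.247500   0.126500   0.099000   0.129250]
  [ 0.123625   0.273750   0.132750   0.121250]
  [ 0.209375   0.188000   0.292000   0.219250]
  [ 0.065250   0.075000   0.067750   0.221500]
det(I−A) = Σ_j (I−A)_1j·C_1j = (0.70)(0.247500) + (-0.20)(0.123625) + (-0.10)(0.209375) + (-0.20)(0.065250) = 0.1145375
(I − A)⁻¹ = adj(I−A) / det(I−A) ≈
  [   2.1609     1.1044     0.8643     1.1285]
  [   1.0793     2.3900     1.1590     1.0586]
  [   1.8280     1.6414     2.5494     1.9142]
  [   0.5697     0.6548     0.5915     1.9339]
x = (I − A)⁻¹ d = adj(I−A)·d / det(I−A), with det(I−A) = 0.1145375:
  x_U = (0.247500·230 + 0.126500·70 + 0.099000·220 + 0.129250·150) / 0.1145375 = 106.9475 / 0.1145375 ≈ 933.7
  x_T = (0.123625·230 + 0.273750·70 + 0.132750·220 + 0.121250·150) / 0.1145375 = 94.98875 / 0.1145375 ≈ 829.3
  x_G = (0.209375·230 + 0.188000·70 + 0.292000·220 + 0.219250·150) / 0.1145375 = 158.44375 / 0.1145375 ≈ 1383.3
  x_F = (0.065250·230 + 0.075000·70 + 0.067750·220 + 0.221500·150) / 0.1145375 = 68.3875 / 0.1145375 ≈ 597.1

x_T = 829.3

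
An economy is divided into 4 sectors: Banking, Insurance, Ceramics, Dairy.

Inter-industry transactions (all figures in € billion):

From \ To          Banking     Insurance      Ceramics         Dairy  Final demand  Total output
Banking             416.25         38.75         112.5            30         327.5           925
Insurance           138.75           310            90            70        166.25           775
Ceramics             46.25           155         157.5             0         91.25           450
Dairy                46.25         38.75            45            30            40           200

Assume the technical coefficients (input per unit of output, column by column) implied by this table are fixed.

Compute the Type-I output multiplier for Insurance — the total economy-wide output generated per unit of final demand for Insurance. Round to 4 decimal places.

m_2 = 3.7742

Technical coefficients a_ij = z_ij / X_j:
  a_11 = 416.25/925 = 0.45, a_21 = 138.75/925 = 0.15, a_31 = 46.25/925 = 0.05, a_41 = 46.25/925 = 0.05
  a_12 = 38.75/775 = 0.05, a_22 = 310/775 = 0.40, a_32 = 155/775 = 0.20, a_42 = 38.75/775 = 0.05
  a_13 = 112.5/450 = 0.25, a_23 = 90/450 = 0.20, a_33 = 157.5/450 = 0.35, a_43 = 45/450 = 0.10
  a_14 = 30/200 = 0.15, a_24 = 70/200 = 0.35, a_34 = 0/200 = 0.00, a_44 = 30/200 = 0.15
I − A =
  [   0.55    -0.05    -0.25    -0.15]
  [  -0.15     0.60    -0.20    -0.35]
  [  -0.05    -0.20     0.65     0.00]
  [  -0.05    -0.05    -0.10     0.85]
Compute the cofactors C_ij = (−1)^(i+j)·(3×3 minor ij) of I−A; the adjugate is their transpose:
adj(I−A) = Cᵀ =
  [ 0.279125   0.078000   0.143875   0.081375]
  [ 0.104500   0.287625   0.149750   0.136875]
  [ 0.053625   0.094500   0.258000   0.048375]
  [ 0.028875   0.032625   0.047625   0.172125]
det(I−A) = Σ_j (I−A)_1j·C_1j = (0.55)(0.279125) + (-0.05)(0.104500) + (-0.25)(0.053625) + (-0.15)(0.028875) = 0.13055625
(I − A)⁻¹ = adj(I−A) / det(I−A) ≈
  [   2.13797     0.59744     1.10202     0.62329]
  [   0.80042     2.20307     1.14702     1.04840]
  [   0.41074     0.72383     1.97616     0.37053]
  [   0.22117     0.24989     0.36479     1.31840]
The output multiplier for sector j is the column-j sum of the Leontief inverse (I − A)⁻¹ = adj(I−A) / det(I−A).
Column 2 of adj(I−A): (0.078000, 0.287625, 0.094500, 0.032625); det(I−A) = 0.13055625.
m_2 = (0.078000 + 0.287625 + 0.094500 + 0.032625) / 0.13055625 = 0.49275 / 0.13055625 ≈ 3.7742.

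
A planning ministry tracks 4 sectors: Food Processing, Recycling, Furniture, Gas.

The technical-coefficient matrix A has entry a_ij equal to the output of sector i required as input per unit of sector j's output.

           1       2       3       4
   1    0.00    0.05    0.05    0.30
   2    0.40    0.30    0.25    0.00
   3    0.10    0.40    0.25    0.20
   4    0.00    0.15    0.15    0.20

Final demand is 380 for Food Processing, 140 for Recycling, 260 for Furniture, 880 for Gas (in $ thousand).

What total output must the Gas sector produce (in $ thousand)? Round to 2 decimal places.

I − A =
  [   1.00    -0.05    -0.05    -0.30]
  [  -0.40     0.70    -0.25     0.00]
  [  -0.10    -0.40     0.75    -0.20]
  [   0.00    -0.15    -0.15     0.80]
Compute the cofactors C_ij = (−1)^(i+j)·(3×3 minor ij) of I−A; the adjugate is their transpose:
adj(I−A) = Cᵀ =
  [ 0.31150   0.09775   0.08075   0.13700]
  [ 0.24800   0.56150   0.23400   0.15150]
  [ 0.19600   0.35850   0.52600   0.20500]
  [ 0.08325   0.17250   0.14250   0.39725]
det(I−A) = Σ_j (I−A)_1j·C_1j = (1.00)(0.31150) + (-0.05)(0.24800) + (-0.05)(0.19600) + (-0.30)(0.08325) = 0.264325
(I − A)⁻¹ = adj(I−A) / det(I−A) ≈
  [   1.1785     0.3698     0.3055     0.5183]
  [   0.9382     2.1243     0.8853     0.5732]
  [   0.7415     1.3563     1.9900     0.7756]
  [   0.3150     0.6526     0.5391     1.5029]
x = (I − A)⁻¹ d = adj(I−A)·d / det(I−A), with det(I−A) = 0.264325:
  x_1 = (0.31150·380 + 0.09775·140 + 0.08075·260 + 0.13700·880) / 0.264325 = 273.61 / 0.264325 ≈ 1035.13
  x_2 = (0.24800·380 + 0.56150·140 + 0.23400·260 + 0.15150·880) / 0.264325 = 367.01 / 0.264325 ≈ 1388.48
  x_3 = (0.19600·380 + 0.35850·140 + 0.52600·260 + 0.20500·880) / 0.264325 = 441.83 / 0.264325 ≈ 1671.54
  x_4 = (0.08325·380 + 0.17250·140 + 0.14250·260 + 0.39725·880) / 0.264325 = 442.415 / 0.264325 ≈ 1673.75

x_4 = 1673.75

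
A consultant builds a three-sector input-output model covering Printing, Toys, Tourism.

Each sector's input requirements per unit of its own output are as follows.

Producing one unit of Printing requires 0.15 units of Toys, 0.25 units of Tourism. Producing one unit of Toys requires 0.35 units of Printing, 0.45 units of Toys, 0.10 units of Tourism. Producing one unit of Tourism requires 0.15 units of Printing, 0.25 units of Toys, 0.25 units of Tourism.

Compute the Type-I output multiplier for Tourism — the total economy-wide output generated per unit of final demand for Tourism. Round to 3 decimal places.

I − A =
  [   1.00    -0.35    -0.15]
  [  -0.15     0.55    -0.25]
  [  -0.25    -0.10     0.75]
Cofactors of I−A, C_ij = (−1)^(i+j)·(minor ij) (rows/columns in the sector order above):
  C_11 = (0.55)(0.75) − (-0.25)(-0.10) = 0.3875
  C_12 = −[(-0.15)(0.75) − (-0.25)(-0.25)] = 0.1750
  C_13 = (-0.15)(-0.10) − (0.55)(-0.25) = 0.1525
  C_21 = −[(-0.35)(0.75) − (-0.15)(-0.10)] = 0.2775
  C_22 = (1.00)(0.75) − (-0.15)(-0.25) = 0.7125
  C_23 = −[(1.00)(-0.10) − (-0.35)(-0.25)] = 0.1875
  C_31 = (-0.35)(-0.25) − (-0.15)(0.55) = 0.1700
  C_32 = −[(1.00)(-0.25) − (-0.15)(-0.15)] = 0.2725
  C_33 = (1.00)(0.55) − (-0.35)(-0.15) = 0.4975
det(I−A) = Σ_j (I−A)_1j·C_1j = (1.00)(0.3875) + (-0.35)(0.1750) + (-0.15)(0.1525) = 0.303375
adj(I−A) = Cᵀ =
  [ 0.3875   0.2775   0.1700]
  [ 0.1750   0.7125   0.2725]
  [ 0.1525   0.1875   0.4975]
(I − A)⁻¹ = adj(I−A) / det(I−A) ≈
  [   1.2773     0.9147     0.5604]
  [   0.5768     2.3486     0.8982]
  [   0.5027     0.6180     1.6399]
The output multiplier for sector j is the column-j sum of the Leontief inverse (I − A)⁻¹ = adj(I−A) / det(I−A).
Column 3 of adj(I−A): (0.1700, 0.2725, 0.4975); det(I−A) = 0.303375.
m_3 = (0.1700 + 0.2725 + 0.4975) / 0.303375 = 0.94 / 0.303375 ≈ 3.098.

m_3 = 3.098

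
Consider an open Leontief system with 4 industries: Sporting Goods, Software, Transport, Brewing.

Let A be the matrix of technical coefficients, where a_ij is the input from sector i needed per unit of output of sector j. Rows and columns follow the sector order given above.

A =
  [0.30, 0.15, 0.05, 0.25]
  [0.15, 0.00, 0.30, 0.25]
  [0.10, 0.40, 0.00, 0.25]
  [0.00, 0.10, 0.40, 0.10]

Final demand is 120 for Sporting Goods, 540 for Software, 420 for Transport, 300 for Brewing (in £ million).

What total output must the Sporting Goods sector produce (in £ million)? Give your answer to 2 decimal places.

x_1 = 934.63

I − A =
  [   0.70    -0.15    -0.05    -0.25]
  [  -0.15     1.00    -0.30    -0.25]
  [  -0.10    -0.40     1.00    -0.25]
  [   0.00    -0.10    -0.40     0.90]
Compute the cofactors C_ij = (−1)^(i+j)·(3×3 minor ij) of I−A; the adjugate is their transpose:
adj(I−A) = Cᵀ =
  [ 0.619500   0.204250   0.206750   0.286250]
  [ 0.157000   0.545500   0.280750   0.273125]
  [ 0.145250   0.285500   0.588500   0.283125]
  [ 0.082000   0.187500   0.292750   0.581000]
det(I−A) = Σ_j (I−A)_1j·C_1j = (0.70)(0.619500) + (-0.15)(0.157000) + (-0.05)(0.145250) + (-0.25)(0.082000) = 0.3823375
(I − A)⁻¹ = adj(I−A) / det(I−A) ≈
  [   1.6203     0.5342     0.5408     0.7487]
  [   0.4106     1.4267     0.7343     0.7144]
  [   0.3799     0.7467     1.5392     0.7405]
  [   0.2145     0.4904     0.7657     1.5196]
x = (I − A)⁻¹ d = adj(I−A)·d / det(I−A), with det(I−A) = 0.3823375:
  x_1 = (0.619500·120 + 0.204250·540 + 0.206750·420 + 0.286250·300) / 0.3823375 = 357.345 / 0.3823375 ≈ 934.63
  x_2 = (0.157000·120 + 0.545500·540 + 0.280750·420 + 0.273125·300) / 0.3823375 = 513.2625 / 0.3823375 ≈ 1342.43
  x_3 = (0.145250·120 + 0.285500·540 + 0.588500·420 + 0.283125·300) / 0.3823375 = 503.7075 / 0.3823375 ≈ 1317.44
  x_4 = (0.082000·120 + 0.187500·540 + 0.292750·420 + 0.581000·300) / 0.3823375 = 408.345 / 0.3823375 ≈ 1068.02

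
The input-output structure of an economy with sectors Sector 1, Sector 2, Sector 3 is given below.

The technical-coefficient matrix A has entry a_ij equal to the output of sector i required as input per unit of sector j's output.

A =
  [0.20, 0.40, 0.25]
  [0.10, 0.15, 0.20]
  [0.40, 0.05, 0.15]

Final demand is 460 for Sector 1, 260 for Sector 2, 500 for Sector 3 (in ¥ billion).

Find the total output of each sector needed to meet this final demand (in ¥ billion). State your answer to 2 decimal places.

x_1 = 1354.04, x_2 = 764.09, x_3 = 1270.38

I − A =
  [   0.80    -0.40    -0.25]
  [  -0.10     0.85    -0.20]
  [  -0.40    -0.05     0.85]
Cofactors of I−A, C_ij = (−1)^(i+j)·(minor ij) (rows/columns in the sector order above):
  C_11 = (0.85)(0.85) − (-0.20)(-0.05) = 0.7125
  C_12 = −[(-0.10)(0.85) − (-0.20)(-0.40)] = 0.1650
  C_13 = (-0.10)(-0.05) − (0.85)(-0.40) = 0.3450
  C_21 = −[(-0.40)(0.85) − (-0.25)(-0.05)] = 0.3525
  C_22 = (0.80)(0.85) − (-0.25)(-0.40) = 0.5800
  C_23 = −[(0.80)(-0.05) − (-0.40)(-0.40)] = 0.2000
  C_31 = (-0.40)(-0.20) − (-0.25)(0.85) = 0.2925
  C_32 = −[(0.80)(-0.20) − (-0.25)(-0.10)] = 0.1850
  C_33 = (0.80)(0.85) − (-0.40)(-0.10) = 0.6400
det(I−A) = Σ_j (I−A)_1j·C_1j = (0.80)(0.7125) + (-0.40)(0.1650) + (-0.25)(0.3450) = 0.41775
adj(I−A) = Cᵀ =
  [ 0.7125   0.3525   0.2925]
  [ 0.1650   0.5800   0.1850]
  [ 0.3450   0.2000   0.6400]
(I − A)⁻¹ = adj(I−A) / det(I−A) ≈
  [   1.7056     0.8438     0.7002]
  [   0.3950     1.3884     0.4428]
  [   0.8259     0.4788     1.5320]
x = (I − A)⁻¹ d = adj(I−A)·d / det(I−A), with det(I−A) = 0.41775:
  x_1 = (0.7125·460 + 0.3525·260 + 0.2925·500) / 0.41775 = 565.65 / 0.41775 ≈ 1354.04
  x_2 = (0.1650·460 + 0.5800·260 + 0.1850·500) / 0.41775 = 319.20 / 0.41775 ≈ 764.09
  x_3 = (0.3450·460 + 0.2000·260 + 0.6400·500) / 0.41775 = 530.70 / 0.41775 ≈ 1270.38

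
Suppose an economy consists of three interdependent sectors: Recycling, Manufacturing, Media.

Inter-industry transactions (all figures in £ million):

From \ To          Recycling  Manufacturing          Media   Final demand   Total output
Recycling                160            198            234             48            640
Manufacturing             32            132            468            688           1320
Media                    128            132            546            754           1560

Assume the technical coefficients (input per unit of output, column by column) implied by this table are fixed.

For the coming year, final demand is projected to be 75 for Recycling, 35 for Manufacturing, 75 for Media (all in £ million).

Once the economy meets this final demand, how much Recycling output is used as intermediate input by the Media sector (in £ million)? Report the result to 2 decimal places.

Technical coefficients a_ij = z_ij / X_j:
  a_11 = 160/640 = 0.25, a_21 = 32/640 = 0.05, a_31 = 128/640 = 0.20
  a_12 = 198/1320 = 0.15, a_22 = 132/1320 = 0.10, a_32 = 132/1320 = 0.10
  a_13 = 234/1560 = 0.15, a_23 = 468/1560 = 0.30, a_33 = 546/1560 = 0.35
I − A =
  [   0.75    -0.15    -0.15]
  [  -0.05     0.90    -0.30]
  [  -0.20    -0.10     0.65]
Cofactors of I−A, C_ij = (−1)^(i+j)·(minor ij) (rows/columns in the sector order above):
  C_11 = (0.90)(0.65) − (-0.30)(-0.10) = 0.5550
  C_12 = −[(-0.05)(0.65) − (-0.30)(-0.20)] = 0.0925
  C_13 = (-0.05)(-0.10) − (0.90)(-0.20) = 0.1850
  C_21 = −[(-0.15)(0.65) − (-0.15)(-0.10)] = 0.1125
  C_22 = (0.75)(0.65) − (-0.15)(-0.20) = 0.4575
  C_23 = −[(0.75)(-0.10) − (-0.15)(-0.20)] = 0.1050
  C_31 = (-0.15)(-0.30) − (-0.15)(0.90) = 0.1800
  C_32 = −[(0.75)(-0.30) − (-0.15)(-0.05)] = 0.2325
  C_33 = (0.75)(0.90) − (-0.15)(-0.05) = 0.6675
det(I−A) = Σ_j (I−A)_1j·C_1j = (0.75)(0.5550) + (-0.15)(0.0925) + (-0.15)(0.1850) = 0.374625
adj(I−A) = Cᵀ =
  [ 0.5550   0.1125   0.1800]
  [ 0.0925   0.4575   0.2325]
  [ 0.1850   0.1050   0.6675]
(I − A)⁻¹ = adj(I−A) / det(I−A) ≈
  [   1.4815     0.3003     0.4805]
  [   0.2469     1.2212     0.6206]
  [   0.4938     0.2803     1.7818]
First solve x = (I − A)⁻¹ d = adj(I−A)·d / det(I−A); in particular x_3 = (0.1850·75 + 0.1050·35 + 0.6675·75) / 0.374625 = 67.6125 / 0.374625 ≈ 180.4805.
Intermediate flow from 1 to 3: z_13 = a_13 · x_3 = 0.15 × 67.6125 / 0.374625 = 10.141875 / 0.374625 ≈ 27.07.

z_13 = 27.07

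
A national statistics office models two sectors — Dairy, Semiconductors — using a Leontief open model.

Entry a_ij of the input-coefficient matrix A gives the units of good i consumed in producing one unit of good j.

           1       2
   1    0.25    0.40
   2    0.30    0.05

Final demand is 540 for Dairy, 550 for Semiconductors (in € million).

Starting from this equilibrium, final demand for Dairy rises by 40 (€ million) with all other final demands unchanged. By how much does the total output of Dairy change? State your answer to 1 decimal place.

Δx_1 = 64.1

I − A =
  [   0.75    -0.40]
  [  -0.30     0.95]
det(I−A) = (0.75)(0.95) − (-0.40)(-0.30) = 0.5925
adj(I−A) = [[0.95, 0.40], [0.30, 0.75]]
(I − A)⁻¹ = adj(I−A) / det(I−A) ≈
  [   1.6034     0.6751]
  [   0.5063     1.2658]
Δx = (I − A)⁻¹ Δd with Δd having +40 in the Dairy component and 0 elsewhere.
So Δx_1 = L_11 · (+40), where L_11 = adj(I−A)_11 / det(I−A) = 0.95 / 0.5925.
Δx_1 = 0.95 × (+40) / 0.5925 = 38.00 / 0.5925 ≈ 64.1.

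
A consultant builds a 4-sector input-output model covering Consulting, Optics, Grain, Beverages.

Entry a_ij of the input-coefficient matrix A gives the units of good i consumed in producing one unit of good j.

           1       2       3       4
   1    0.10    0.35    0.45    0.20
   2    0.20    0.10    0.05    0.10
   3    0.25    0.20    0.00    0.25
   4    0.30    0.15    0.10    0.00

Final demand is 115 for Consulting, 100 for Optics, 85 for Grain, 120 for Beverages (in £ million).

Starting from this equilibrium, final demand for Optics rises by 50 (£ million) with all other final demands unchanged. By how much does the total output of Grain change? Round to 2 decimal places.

I − A =
  [   0.90    -0.35    -0.45    -0.20]
  [  -0.20     0.90    -0.05    -0.10]
  [  -0.25    -0.20     1.00    -0.25]
  [  -0.30    -0.15    -0.10     1.00]
Compute the cofactors C_ij = (−1)^(i+j)·(3×3 minor ij) of I−A; the adjugate is their transpose:
adj(I−A) = Cᵀ =
  [ 0.848625   0.482125   0.438750   0.327625]
  [ 0.243750   0.666250   0.158500   0.155000]
  [ 0.342250   0.323000   0.656000   0.264750]
  [ 0.325375   0.276875   0.221000   0.607375]
det(I−A) = Σ_j (I−A)_1j·C_1j = (0.90)(0.848625) + (-0.35)(0.243750) + (-0.45)(0.342250) + (-0.20)(0.325375) = 0.4593625
(I − A)⁻¹ = adj(I−A) / det(I−A) ≈
  [   1.8474     1.0496     0.9551     0.7132]
  [   0.5306     1.4504     0.3450     0.3374]
  [   0.7451     0.7031     1.4281     0.5763]
  [   0.7083     0.6027     0.4811     1.3222]
Δx = (I − A)⁻¹ Δd with Δd having +50 in the Optics component and 0 elsewhere.
So Δx_3 = L_32 · (+50), where L_32 = adj(I−A)_32 / det(I−A) = 0.323000 / 0.4593625.
Δx_3 = 0.323000 × (+50) / 0.4593625 = 16.15 / 0.4593625 ≈ 35.16.

Δx_3 = 35.16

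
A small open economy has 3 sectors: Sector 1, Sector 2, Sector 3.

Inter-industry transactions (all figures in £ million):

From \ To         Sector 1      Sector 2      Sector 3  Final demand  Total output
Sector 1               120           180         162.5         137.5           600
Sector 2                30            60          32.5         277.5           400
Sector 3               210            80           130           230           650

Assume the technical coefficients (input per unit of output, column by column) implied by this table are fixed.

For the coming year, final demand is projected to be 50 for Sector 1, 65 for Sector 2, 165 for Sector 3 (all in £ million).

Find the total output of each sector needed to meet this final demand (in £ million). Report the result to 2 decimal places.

Technical coefficients a_ij = z_ij / X_j:
  a_11 = 120/600 = 0.20, a_21 = 30/600 = 0.05, a_31 = 210/600 = 0.35
  a_12 = 180/400 = 0.45, a_22 = 60/400 = 0.15, a_32 = 80/400 = 0.20
  a_13 = 162.5/650 = 0.25, a_23 = 32.5/650 = 0.05, a_33 = 130/650 = 0.20
I − A =
  [   0.80    -0.45    -0.25]
  [  -0.05     0.85    -0.05]
  [  -0.35    -0.20     0.80]
Cofactors of I−A, C_ij = (−1)^(i+j)·(minor ij) (rows/columns in the sector order above):
  C_11 = (0.85)(0.80) − (-0.05)(-0.20) = 0.6700
  C_12 = −[(-0.05)(0.80) − (-0.05)(-0.35)] = 0.0575
  C_13 = (-0.05)(-0.20) − (0.85)(-0.35) = 0.3075
  C_21 = −[(-0.45)(0.80) − (-0.25)(-0.20)] = 0.4100
  C_22 = (0.80)(0.80) − (-0.25)(-0.35) = 0.5525
  C_23 = −[(0.80)(-0.20) − (-0.45)(-0.35)] = 0.3175
  C_31 = (-0.45)(-0.05) − (-0.25)(0.85) = 0.2350
  C_32 = −[(0.80)(-0.05) − (-0.25)(-0.05)] = 0.0525
  C_33 = (0.80)(0.85) − (-0.45)(-0.05) = 0.6575
det(I−A) = Σ_j (I−A)_1j·C_1j = (0.80)(0.6700) + (-0.45)(0.0575) + (-0.25)(0.3075) = 0.43325
adj(I−A) = Cᵀ =
  [ 0.6700   0.4100   0.2350]
  [ 0.0575   0.5525   0.0525]
  [ 0.3075   0.3175   0.6575]
(I − A)⁻¹ = adj(I−A) / det(I−A) ≈
  [   1.5465     0.9463     0.5424]
  [   0.1327     1.2752     0.1212]
  [   0.7098     0.7328     1.5176]
x = (I − A)⁻¹ d = adj(I−A)·d / det(I−A), with det(I−A) = 0.43325:
  x_1 = (0.6700·50 + 0.4100·65 + 0.2350·165) / 0.43325 = 98.925 / 0.43325 ≈ 228.33
  x_2 = (0.0575·50 + 0.5525·65 + 0.0525·165) / 0.43325 = 47.45 / 0.43325 ≈ 109.52
  x_3 = (0.3075·50 + 0.3175·65 + 0.6575·165) / 0.43325 = 144.50 / 0.43325 ≈ 333.53

x_1 = 228.33, x_2 = 109.52, x_3 = 333.53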